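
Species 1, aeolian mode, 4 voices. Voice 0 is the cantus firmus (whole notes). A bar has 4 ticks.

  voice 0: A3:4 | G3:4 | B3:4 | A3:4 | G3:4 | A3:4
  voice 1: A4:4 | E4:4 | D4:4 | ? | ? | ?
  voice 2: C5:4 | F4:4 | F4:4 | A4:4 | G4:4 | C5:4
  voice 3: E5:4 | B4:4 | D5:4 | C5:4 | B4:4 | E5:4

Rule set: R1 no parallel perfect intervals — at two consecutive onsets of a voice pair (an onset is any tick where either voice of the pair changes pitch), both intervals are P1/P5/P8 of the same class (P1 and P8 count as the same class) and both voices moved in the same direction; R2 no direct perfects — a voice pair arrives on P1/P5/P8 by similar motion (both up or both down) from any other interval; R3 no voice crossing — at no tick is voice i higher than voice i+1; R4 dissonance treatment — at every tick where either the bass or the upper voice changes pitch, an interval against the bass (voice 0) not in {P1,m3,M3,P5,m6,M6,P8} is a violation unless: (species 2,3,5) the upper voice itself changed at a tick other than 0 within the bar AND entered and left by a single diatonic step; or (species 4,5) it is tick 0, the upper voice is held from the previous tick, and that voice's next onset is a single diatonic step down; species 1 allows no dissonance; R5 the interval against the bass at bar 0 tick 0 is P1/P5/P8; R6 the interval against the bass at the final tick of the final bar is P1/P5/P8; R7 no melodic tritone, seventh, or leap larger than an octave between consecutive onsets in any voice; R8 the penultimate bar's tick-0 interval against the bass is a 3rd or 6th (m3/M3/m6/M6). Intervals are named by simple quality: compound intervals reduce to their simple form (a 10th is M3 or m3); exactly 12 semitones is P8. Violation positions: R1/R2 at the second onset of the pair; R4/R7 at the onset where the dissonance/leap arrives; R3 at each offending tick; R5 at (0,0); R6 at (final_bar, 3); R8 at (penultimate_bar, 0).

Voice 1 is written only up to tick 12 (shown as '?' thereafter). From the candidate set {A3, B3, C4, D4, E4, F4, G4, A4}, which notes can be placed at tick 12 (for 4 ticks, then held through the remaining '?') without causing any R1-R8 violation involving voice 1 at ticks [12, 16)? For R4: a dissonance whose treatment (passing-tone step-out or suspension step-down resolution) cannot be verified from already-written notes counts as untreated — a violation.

{E4, F4}

A3: violates R2
B3: violates R4
C4: violates R1
D4: violates R4
E4: legal
F4: legal
G4: violates R4
A4: violates R2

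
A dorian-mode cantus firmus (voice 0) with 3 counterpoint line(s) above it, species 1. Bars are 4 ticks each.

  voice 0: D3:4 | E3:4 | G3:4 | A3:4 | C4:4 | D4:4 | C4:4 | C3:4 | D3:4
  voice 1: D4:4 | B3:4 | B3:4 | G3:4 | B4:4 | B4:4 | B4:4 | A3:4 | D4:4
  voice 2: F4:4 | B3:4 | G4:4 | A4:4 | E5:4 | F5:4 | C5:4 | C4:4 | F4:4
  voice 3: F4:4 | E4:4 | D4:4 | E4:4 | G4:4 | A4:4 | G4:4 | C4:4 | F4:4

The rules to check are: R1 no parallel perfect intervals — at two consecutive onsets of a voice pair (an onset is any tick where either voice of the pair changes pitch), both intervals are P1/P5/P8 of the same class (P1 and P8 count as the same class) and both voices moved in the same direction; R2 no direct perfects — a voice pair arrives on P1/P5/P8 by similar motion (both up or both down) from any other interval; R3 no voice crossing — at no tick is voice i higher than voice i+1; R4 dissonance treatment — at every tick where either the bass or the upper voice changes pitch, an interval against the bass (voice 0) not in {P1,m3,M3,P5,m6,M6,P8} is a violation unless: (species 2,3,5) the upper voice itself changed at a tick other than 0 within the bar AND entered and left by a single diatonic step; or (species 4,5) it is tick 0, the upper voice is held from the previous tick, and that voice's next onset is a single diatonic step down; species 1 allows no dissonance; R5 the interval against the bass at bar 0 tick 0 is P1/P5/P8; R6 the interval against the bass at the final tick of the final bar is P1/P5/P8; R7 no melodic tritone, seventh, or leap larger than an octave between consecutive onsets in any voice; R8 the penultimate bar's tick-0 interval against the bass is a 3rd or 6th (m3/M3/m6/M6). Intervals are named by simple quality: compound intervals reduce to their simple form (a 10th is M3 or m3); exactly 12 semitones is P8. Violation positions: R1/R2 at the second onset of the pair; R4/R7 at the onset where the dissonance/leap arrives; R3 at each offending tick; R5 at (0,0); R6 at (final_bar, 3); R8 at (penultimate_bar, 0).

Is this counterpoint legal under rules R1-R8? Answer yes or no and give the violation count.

No (49 violations)

bar 0: v0=D3 v1=D4 v2=F4 v3=F4 (m3)
bar 1: v0=E3 v1=B3 v2=B3 v3=E4 (P8)
bar 2: v0=G3 v1=B3 v2=G4 v3=D4 (P5)
bar 3: v0=A3 v1=G3 v2=A4 v3=E4 (P5)
bar 4: v0=C4 v1=B4 v2=E5 v3=G4 (P5)
bar 5: v0=D4 v1=B4 v2=F5 v3=A4 (P5)
bar 6: v0=C4 v1=B4 v2=C5 v3=G4 (P5)
bar 7: v0=C3 v1=A3 v2=C4 v3=C4 (P8)
bar 8: v0=D3 v1=D4 v2=F4 v3=F4 (m3)
  R5 @ bar0.0: opens on m3
  R5 @ bar0.0: opens on m3
  R2 @ bar1.0: D4/F4 m3 -> B3/B3 P1 similar
  R7 @ bar1.0: F4->B3 leap 6st
  R2 @ bar2.0: E3/B3 P5 -> G3/G4 P8 similar
  R3 @ bar2.0: G4 above D4
  R3 @ bar2.1: G4 above D4
  R3 @ bar2.2: G4 above D4
  R3 @ bar2.3: G4 above D4
  R1 @ bar3.0: G3/G4 P8 -> A3/A4 P8 similar
  R1 @ bar3.0: G3/D4 P5 -> A3/E4 P5 similar
  R3 @ bar3.0: A3 above G3
  R3 @ bar3.0: A4 above E4
  R4 @ bar3.0: A3/G3 M2 untreated
  R3 @ bar3.1: A3 above G3
  R3 @ bar3.1: A4 above E4
  R3 @ bar3.2: A3 above G3
  R3 @ bar3.2: A4 above E4
  R3 @ bar3.3: A3 above G3
  R3 @ bar3.3: A4 above E4
  R1 @ bar4.0: A3/E4 P5 -> C4/G4 P5 similar
  R3 @ bar4.0: E5 above G4
  R4 @ bar4.0: C4/B4 M7 untreated
  R7 @ bar4.0: G3->B4 leap 16st
  R3 @ bar4.1: E5 above G4
  R3 @ bar4.2: E5 above G4
  R3 @ bar4.3: E5 above G4
  R1 @ bar5.0: C4/G4 P5 -> D4/A4 P5 similar
  R3 @ bar5.0: F5 above A4
  R3 @ bar5.1: F5 above A4
  R3 @ bar5.2: F5 above A4
  R3 @ bar5.3: F5 above A4
  R1 @ bar6.0: D4/A4 P5 -> C4/G4 P5 similar
  R2 @ bar6.0: D4/F5 m3 -> C4/C5 P8 similar
  R3 @ bar6.0: C5 above G4
  R4 @ bar6.0: C4/B4 M7 untreated
  R3 @ bar6.1: C5 above G4
  R3 @ bar6.2: C5 above G4
  R3 @ bar6.3: C5 above G4
  R1 @ bar7.0: C4/C5 P8 -> C3/C4 P8 similar
  R2 @ bar7.0: C4/G4 P5 -> C3/C4 P8 similar
  R2 @ bar7.0: C5/G4 P4 -> C4/C4 P1 similar
  R7 @ bar7.0: B4->A3 leap 14st
  R8 @ bar7.0: penult P8 not 3rd/6th
  R8 @ bar7.0: penult P8 not 3rd/6th
  R1 @ bar8.0: C4/C4 P1 -> F4/F4 P1 similar
  R2 @ bar8.0: C3/A3 M6 -> D3/D4 P8 similar
  R6 @ bar8.3: closes on m3
  R6 @ bar8.3: closes on m3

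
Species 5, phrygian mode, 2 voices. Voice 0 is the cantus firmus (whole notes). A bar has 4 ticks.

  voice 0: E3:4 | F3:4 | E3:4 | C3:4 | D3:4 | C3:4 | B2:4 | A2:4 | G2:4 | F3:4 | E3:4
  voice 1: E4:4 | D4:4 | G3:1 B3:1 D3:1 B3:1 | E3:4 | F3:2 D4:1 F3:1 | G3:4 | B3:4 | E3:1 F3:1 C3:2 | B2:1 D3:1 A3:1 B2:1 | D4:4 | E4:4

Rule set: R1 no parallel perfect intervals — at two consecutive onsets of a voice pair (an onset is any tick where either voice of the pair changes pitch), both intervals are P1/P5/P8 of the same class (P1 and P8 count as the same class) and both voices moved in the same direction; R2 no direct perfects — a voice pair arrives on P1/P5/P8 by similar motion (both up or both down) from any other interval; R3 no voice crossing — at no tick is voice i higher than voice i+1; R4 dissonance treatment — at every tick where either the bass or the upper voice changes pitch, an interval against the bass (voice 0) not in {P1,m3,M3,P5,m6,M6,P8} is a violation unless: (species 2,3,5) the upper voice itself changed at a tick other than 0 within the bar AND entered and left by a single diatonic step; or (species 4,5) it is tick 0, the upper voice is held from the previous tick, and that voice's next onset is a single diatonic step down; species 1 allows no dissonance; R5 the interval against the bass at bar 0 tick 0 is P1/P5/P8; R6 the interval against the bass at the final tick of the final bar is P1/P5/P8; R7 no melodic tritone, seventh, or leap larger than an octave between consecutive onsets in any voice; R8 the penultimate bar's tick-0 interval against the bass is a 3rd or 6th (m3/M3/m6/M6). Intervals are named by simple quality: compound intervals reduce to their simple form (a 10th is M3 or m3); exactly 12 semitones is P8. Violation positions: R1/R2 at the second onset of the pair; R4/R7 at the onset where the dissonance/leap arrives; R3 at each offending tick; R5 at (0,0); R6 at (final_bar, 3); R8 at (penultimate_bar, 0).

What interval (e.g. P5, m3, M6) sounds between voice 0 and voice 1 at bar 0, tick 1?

voice 0=E3 voice 1=E4 -> P8

P8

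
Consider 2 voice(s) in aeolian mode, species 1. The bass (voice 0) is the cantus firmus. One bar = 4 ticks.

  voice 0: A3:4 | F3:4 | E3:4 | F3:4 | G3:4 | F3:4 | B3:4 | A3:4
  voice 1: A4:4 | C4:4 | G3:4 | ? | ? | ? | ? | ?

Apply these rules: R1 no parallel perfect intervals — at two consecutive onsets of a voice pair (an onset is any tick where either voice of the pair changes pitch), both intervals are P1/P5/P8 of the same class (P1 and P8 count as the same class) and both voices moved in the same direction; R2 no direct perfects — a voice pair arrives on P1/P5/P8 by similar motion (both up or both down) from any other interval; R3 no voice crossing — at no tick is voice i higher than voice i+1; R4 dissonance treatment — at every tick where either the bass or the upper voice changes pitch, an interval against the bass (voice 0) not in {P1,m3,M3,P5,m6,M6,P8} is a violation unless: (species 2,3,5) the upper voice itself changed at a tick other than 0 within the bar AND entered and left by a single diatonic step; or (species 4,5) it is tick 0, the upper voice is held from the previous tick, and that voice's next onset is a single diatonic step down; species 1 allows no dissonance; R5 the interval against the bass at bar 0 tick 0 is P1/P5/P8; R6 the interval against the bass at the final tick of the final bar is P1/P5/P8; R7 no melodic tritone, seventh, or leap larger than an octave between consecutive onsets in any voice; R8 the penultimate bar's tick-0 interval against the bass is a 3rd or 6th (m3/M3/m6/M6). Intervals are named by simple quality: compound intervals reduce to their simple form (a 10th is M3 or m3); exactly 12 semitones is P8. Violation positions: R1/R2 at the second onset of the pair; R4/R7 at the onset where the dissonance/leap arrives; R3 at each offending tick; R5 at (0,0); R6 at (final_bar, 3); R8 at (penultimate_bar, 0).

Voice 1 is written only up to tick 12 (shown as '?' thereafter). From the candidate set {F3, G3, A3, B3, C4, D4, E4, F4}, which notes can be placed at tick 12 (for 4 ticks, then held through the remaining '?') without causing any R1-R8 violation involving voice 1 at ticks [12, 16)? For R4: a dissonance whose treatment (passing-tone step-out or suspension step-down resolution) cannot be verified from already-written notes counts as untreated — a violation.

F3: legal
G3: violates R4
A3: legal
B3: violates R4
C4: violates R2
D4: legal
E4: violates R4
F4: violates R2,R7

{A3, D4, F3}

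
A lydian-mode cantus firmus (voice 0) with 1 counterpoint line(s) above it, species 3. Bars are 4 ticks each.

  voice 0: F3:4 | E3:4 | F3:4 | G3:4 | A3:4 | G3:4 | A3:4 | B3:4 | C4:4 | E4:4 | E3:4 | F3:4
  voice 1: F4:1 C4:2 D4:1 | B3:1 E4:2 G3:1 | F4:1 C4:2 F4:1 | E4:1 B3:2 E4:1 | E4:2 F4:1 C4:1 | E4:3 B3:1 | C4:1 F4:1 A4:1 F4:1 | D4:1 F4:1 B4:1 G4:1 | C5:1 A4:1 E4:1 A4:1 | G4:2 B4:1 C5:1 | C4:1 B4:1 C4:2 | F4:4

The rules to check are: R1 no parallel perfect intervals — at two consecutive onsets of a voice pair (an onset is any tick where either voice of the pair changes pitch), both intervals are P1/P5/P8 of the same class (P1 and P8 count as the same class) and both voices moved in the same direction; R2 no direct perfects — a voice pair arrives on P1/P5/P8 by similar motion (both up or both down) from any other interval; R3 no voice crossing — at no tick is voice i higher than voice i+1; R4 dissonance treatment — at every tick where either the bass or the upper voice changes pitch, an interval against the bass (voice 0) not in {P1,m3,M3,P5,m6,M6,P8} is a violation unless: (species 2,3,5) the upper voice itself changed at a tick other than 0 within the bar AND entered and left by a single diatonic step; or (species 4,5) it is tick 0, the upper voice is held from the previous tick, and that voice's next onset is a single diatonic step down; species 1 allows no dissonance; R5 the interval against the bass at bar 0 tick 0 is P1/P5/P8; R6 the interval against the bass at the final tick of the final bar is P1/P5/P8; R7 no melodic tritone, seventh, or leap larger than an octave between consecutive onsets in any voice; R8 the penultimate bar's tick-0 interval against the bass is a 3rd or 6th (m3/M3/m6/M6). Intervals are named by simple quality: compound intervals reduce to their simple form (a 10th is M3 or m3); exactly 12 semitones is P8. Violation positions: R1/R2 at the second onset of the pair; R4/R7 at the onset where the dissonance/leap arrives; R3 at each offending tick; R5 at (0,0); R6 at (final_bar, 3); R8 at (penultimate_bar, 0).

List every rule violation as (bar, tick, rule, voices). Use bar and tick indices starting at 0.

bar 0: v0=F3 v1=F4 downbeat P8
bar 1: v0=E3 v1=B3 downbeat P5
bar 2: v0=F3 v1=F4 downbeat P8
bar 3: v0=G3 v1=E4 downbeat M6
bar 4: v0=A3 v1=E4 downbeat P5
bar 5: v0=G3 v1=E4 downbeat M6
bar 6: v0=A3 v1=C4 downbeat m3
bar 7: v0=B3 v1=D4 downbeat m3
bar 8: v0=C4 v1=C5 downbeat P8
bar 9: v0=E4 v1=G4 downbeat m3
bar 10: v0=E3 v1=C4 downbeat m6
bar 11: v0=F3 v1=F4 downbeat P8
  -> R2 @ bar 1 tick 0 v(0, 1): F3/D4 M6 -> E3/B3 P5 similar
  -> R2 @ bar 2 tick 0 v(0, 1): E3/G3 m3 -> F3/F4 P8 similar
  -> R7 @ bar 2 tick 0 v(1,): G3->F4 leap 10st
  -> R4 @ bar 7 tick 1 v(0, 1): B3/F4 TT untreated
  -> R7 @ bar 7 tick 2 v(1,): F4->B4 leap 6st
  -> R2 @ bar 8 tick 0 v(0, 1): B3/G4 m6 -> C4/C5 P8 similar
  -> R7 @ bar 10 tick 1 v(1,): C4->B4 leap 11st
  -> R7 @ bar 10 tick 2 v(1,): B4->C4 leap 11st
  -> R2 @ bar 11 tick 0 v(0, 1): E3/C4 m6 -> F3/F4 P8 similar

(1, 0, R2, (0, 1))
(2, 0, R2, (0, 1))
(2, 0, R7, (1,))
(7, 1, R4, (0, 1))
(7, 2, R7, (1,))
(8, 0, R2, (0, 1))
(10, 1, R7, (1,))
(10, 2, R7, (1,))
(11, 0, R2, (0, 1))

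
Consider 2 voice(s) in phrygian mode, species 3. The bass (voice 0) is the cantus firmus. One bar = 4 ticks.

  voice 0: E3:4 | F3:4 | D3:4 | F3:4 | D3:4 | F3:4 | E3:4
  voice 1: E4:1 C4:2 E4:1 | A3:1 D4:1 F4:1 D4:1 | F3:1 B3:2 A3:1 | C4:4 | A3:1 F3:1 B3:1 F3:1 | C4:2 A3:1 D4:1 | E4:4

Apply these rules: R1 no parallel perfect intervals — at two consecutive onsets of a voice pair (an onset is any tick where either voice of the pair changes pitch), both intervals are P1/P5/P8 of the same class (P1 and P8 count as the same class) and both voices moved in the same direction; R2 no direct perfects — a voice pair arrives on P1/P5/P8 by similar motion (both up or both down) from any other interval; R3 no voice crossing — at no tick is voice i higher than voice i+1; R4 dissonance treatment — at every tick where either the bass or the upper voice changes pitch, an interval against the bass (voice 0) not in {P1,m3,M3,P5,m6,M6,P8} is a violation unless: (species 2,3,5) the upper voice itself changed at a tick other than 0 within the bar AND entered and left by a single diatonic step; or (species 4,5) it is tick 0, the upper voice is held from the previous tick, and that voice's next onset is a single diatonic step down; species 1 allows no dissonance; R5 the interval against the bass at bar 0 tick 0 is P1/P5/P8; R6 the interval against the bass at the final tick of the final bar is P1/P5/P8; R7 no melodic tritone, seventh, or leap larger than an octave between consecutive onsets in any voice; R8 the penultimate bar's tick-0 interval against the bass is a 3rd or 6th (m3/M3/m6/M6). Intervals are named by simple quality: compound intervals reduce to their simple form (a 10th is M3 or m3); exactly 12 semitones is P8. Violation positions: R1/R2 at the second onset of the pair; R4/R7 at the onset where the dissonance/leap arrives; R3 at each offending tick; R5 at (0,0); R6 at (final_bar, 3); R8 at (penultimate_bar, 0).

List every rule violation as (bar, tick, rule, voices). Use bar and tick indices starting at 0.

bar 0: v0=E3 v1=E4 downbeat P8
bar 1: v0=F3 v1=A3 downbeat M3
bar 2: v0=D3 v1=F3 downbeat m3
bar 3: v0=F3 v1=C4 downbeat P5
bar 4: v0=D3 v1=A3 downbeat P5
bar 5: v0=F3 v1=C4 downbeat P5
bar 6: v0=E3 v1=E4 downbeat P8
  -> R7 @ bar 2 tick 1 v(1,): F3->B3 leap 6st
  -> R1 @ bar 3 tick 0 v(0, 1): D3/A3 P5 -> F3/C4 P5 similar
  -> R1 @ bar 4 tick 0 v(0, 1): F3/C4 P5 -> D3/A3 P5 similar
  -> R7 @ bar 4 tick 2 v(1,): F3->B3 leap 6st
  -> R7 @ bar 4 tick 3 v(1,): B3->F3 leap 6st
  -> R2 @ bar 5 tick 0 v(0, 1): D3/F3 m3 -> F3/C4 P5 similar
  -> R8 @ bar 5 tick 0 v(0, 1): penult P5 not 3rd/6th

(2, 1, R7, (1,))
(3, 0, R1, (0, 1))
(4, 0, R1, (0, 1))
(4, 2, R7, (1,))
(4, 3, R7, (1,))
(5, 0, R2, (0, 1))
(5, 0, R8, (0, 1))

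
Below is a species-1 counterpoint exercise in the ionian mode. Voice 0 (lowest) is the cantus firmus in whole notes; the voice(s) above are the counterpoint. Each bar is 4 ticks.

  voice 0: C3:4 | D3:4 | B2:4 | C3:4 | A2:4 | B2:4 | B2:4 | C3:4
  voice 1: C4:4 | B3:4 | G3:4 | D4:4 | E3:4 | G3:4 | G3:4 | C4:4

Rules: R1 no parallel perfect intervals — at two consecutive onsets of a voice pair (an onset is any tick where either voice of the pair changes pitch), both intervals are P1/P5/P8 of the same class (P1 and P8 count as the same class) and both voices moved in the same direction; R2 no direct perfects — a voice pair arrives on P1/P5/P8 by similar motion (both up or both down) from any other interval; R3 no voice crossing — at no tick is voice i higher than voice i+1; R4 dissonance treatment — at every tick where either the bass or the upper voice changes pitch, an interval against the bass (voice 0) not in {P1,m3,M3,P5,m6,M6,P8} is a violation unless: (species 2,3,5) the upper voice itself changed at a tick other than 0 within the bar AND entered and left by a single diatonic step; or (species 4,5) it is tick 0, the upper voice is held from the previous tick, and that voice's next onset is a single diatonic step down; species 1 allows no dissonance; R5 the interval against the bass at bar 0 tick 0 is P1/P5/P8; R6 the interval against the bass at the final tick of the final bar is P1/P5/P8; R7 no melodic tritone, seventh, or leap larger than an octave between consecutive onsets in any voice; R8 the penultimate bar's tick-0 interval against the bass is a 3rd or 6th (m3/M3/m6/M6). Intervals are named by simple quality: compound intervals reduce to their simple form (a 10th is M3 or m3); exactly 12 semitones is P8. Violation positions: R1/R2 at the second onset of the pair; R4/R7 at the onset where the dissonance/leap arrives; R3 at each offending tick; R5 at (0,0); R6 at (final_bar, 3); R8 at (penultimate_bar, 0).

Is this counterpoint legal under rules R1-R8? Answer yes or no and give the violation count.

No (4 violations)

bar 0: v0=C3 v1=C4 (P8)
bar 1: v0=D3 v1=B3 (M6)
bar 2: v0=B2 v1=G3 (m6)
bar 3: v0=C3 v1=D4 (M2)
bar 4: v0=A2 v1=E3 (P5)
bar 5: v0=B2 v1=G3 (m6)
bar 6: v0=B2 v1=G3 (m6)
bar 7: v0=C3 v1=C4 (P8)
  R4 @ bar3.0: C3/D4 M2 untreated
  R2 @ bar4.0: C3/D4 M2 -> A2/E3 P5 similar
  R7 @ bar4.0: D4->E3 leap 10st
  R2 @ bar7.0: B2/G3 m6 -> C3/C4 P8 similar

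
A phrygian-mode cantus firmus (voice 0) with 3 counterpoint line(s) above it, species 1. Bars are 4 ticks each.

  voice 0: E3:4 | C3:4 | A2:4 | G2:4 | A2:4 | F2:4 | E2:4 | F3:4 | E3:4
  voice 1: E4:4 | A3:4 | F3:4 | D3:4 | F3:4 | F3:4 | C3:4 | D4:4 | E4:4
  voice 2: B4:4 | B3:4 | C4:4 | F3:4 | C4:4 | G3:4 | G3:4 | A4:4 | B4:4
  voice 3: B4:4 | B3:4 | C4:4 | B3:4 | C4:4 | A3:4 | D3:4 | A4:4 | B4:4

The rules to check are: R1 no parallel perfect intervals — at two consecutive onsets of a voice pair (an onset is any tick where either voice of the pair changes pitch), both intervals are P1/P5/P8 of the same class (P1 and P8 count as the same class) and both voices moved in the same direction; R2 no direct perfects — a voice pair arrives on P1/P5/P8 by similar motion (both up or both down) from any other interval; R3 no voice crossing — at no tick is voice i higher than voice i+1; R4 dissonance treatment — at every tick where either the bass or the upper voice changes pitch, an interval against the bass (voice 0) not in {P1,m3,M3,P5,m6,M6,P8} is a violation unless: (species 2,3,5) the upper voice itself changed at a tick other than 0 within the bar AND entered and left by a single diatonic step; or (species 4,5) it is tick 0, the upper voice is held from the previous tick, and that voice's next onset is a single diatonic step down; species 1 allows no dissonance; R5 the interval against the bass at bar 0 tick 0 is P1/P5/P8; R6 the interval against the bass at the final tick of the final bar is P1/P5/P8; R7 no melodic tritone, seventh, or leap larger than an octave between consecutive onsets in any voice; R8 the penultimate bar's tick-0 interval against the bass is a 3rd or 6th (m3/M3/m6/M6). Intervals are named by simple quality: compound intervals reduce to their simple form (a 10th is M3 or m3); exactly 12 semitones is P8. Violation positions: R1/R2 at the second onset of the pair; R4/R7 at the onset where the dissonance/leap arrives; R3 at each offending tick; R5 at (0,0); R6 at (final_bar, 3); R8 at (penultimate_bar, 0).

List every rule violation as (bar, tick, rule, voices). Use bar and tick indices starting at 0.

(1, 0, R1, (2, 3))
(1, 0, R4, (0, 2))
(1, 0, R4, (0, 3))
(2, 0, R1, (2, 3))
(3, 0, R2, (0, 1))
(3, 0, R4, (0, 2))
(4, 0, R2, (1, 2))
(4, 0, R2, (1, 3))
(4, 0, R2, (2, 3))
(5, 0, R4, (0, 2))
(6, 0, R3, (2, 3))
(6, 0, R4, (0, 3))
(6, 1, R3, (2, 3))
(6, 2, R3, (2, 3))
(6, 3, R3, (2, 3))
(7, 0, R1, (1, 2))
(7, 0, R2, (1, 3))
(7, 0, R2, (2, 3))
(7, 0, R7, (0,))
(7, 0, R7, (1,))
(7, 0, R7, (2,))
(7, 0, R7, (3,))
(8, 0, R1, (1, 2))
(8, 0, R1, (1, 3))
(8, 0, R1, (2, 3))

bar 0: v0=E3 v1=E4 v2=B4 v3=B4 downbeat P5
bar 1: v0=C3 v1=A3 v2=B3 v3=B3 downbeat M7
bar 2: v0=A2 v1=F3 v2=C4 v3=C4 downbeat m3
bar 3: v0=G2 v1=D3 v2=F3 v3=B3 downbeat M3
bar 4: v0=A2 v1=F3 v2=C4 v3=C4 downbeat m3
bar 5: v0=F2 v1=F3 v2=G3 v3=A3 downbeat M3
bar 6: v0=E2 v1=C3 v2=G3 v3=D3 downbeat m7
bar 7: v0=F3 v1=D4 v2=A4 v3=A4 downbeat M3
bar 8: v0=E3 v1=E4 v2=B4 v3=B4 downbeat P5
  -> R1 @ bar 1 tick 0 v(2, 3): B4/B4 P1 -> B3/B3 P1 similar
  -> R4 @ bar 1 tick 0 v(0, 2): C3/B3 M7 untreated
  -> R4 @ bar 1 tick 0 v(0, 3): C3/B3 M7 untreated
  -> R1 @ bar 2 tick 0 v(2, 3): B3/B3 P1 -> C4/C4 P1 similar
  -> R2 @ bar 3 tick 0 v(0, 1): A2/F3 m6 -> G2/D3 P5 similar
  -> R4 @ bar 3 tick 0 v(0, 2): G2/F3 m7 untreated
  -> R2 @ bar 4 tick 0 v(1, 2): D3/F3 m3 -> F3/C4 P5 similar
  -> R2 @ bar 4 tick 0 v(1, 3): D3/B3 M6 -> F3/C4 P5 similar
  -> R2 @ bar 4 tick 0 v(2, 3): F3/B3 TT -> C4/C4 P1 similar
  -> R4 @ bar 5 tick 0 v(0, 2): F2/G3 M2 untreated
  -> R3 @ bar 6 tick 0 v(2, 3): G3 above D3
  -> R4 @ bar 6 tick 0 v(0, 3): E2/D3 m7 untreated
  -> R3 @ bar 6 tick 1 v(2, 3): G3 above D3
  -> R3 @ bar 6 tick 2 v(2, 3): G3 above D3
  -> R3 @ bar 6 tick 3 v(2, 3): G3 above D3
  -> R1 @ bar 7 tick 0 v(1, 2): C3/G3 P5 -> D4/A4 P5 similar
  -> R2 @ bar 7 tick 0 v(1, 3): C3/D3 M2 -> D4/A4 P5 similar
  -> R2 @ bar 7 tick 0 v(2, 3): G3/D3 P4 -> A4/A4 P1 similar
  -> R7 @ bar 7 tick 0 v(0,): E2->F3 leap 13st
  -> R7 @ bar 7 tick 0 v(1,): C3->D4 leap 14st
  -> R7 @ bar 7 tick 0 v(2,): G3->A4 leap 14st
  -> R7 @ bar 7 tick 0 v(3,): D3->A4 leap 19st
  -> R1 @ bar 8 tick 0 v(1, 2): D4/A4 P5 -> E4/B4 P5 similar
  -> R1 @ bar 8 tick 0 v(1, 3): D4/A4 P5 -> E4/B4 P5 similar
  -> R1 @ bar 8 tick 0 v(2, 3): A4/A4 P1 -> B4/B4 P1 similar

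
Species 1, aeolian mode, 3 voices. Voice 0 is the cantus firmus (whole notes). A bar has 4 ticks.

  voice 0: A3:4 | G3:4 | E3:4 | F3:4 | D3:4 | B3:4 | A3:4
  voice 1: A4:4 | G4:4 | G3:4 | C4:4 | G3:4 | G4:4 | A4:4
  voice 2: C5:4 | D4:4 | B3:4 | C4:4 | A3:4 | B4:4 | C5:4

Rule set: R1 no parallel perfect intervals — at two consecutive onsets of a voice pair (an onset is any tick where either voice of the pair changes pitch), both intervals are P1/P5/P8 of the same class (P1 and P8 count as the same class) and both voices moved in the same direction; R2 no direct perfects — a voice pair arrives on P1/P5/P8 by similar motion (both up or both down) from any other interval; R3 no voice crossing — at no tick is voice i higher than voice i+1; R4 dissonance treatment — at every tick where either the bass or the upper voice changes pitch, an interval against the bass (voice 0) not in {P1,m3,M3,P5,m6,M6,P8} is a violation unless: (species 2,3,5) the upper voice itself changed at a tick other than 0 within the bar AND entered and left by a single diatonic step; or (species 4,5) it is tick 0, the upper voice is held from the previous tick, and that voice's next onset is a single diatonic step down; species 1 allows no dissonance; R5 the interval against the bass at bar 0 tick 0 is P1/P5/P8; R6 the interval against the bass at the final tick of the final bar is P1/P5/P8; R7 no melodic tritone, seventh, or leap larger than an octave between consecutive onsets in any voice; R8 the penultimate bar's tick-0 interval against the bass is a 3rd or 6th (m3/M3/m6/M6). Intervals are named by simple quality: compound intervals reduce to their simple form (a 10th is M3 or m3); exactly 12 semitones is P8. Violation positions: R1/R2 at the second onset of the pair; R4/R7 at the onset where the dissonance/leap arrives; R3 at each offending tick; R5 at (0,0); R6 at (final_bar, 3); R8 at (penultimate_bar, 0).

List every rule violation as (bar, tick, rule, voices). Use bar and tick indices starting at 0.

bar 0: v0=A3 v1=A4 v2=C5 downbeat m3
bar 1: v0=G3 v1=G4 v2=D4 downbeat P5
bar 2: v0=E3 v1=G3 v2=B3 downbeat P5
bar 3: v0=F3 v1=C4 v2=C4 downbeat P5
bar 4: v0=D3 v1=G3 v2=A3 downbeat P5
bar 5: v0=B3 v1=G4 v2=B4 downbeat P8
bar 6: v0=A3 v1=A4 v2=C5 downbeat m3
  -> R5 @ bar 0 tick 0 v(0, 2): opens on m3
  -> R1 @ bar 1 tick 0 v(0, 1): A3/A4 P8 -> G3/G4 P8 similar
  -> R2 @ bar 1 tick 0 v(0, 2): A3/C5 m3 -> G3/D4 P5 similar
  -> R3 @ bar 1 tick 0 v(1, 2): G4 above D4
  -> R7 @ bar 1 tick 0 v(2,): C5->D4 leap 10st
  -> R3 @ bar 1 tick 1 v(1, 2): G4 above D4
  -> R3 @ bar 1 tick 2 v(1, 2): G4 above D4
  -> R3 @ bar 1 tick 3 v(1, 2): G4 above D4
  -> R1 @ bar 2 tick 0 v(0, 2): G3/D4 P5 -> E3/B3 P5 similar
  -> R1 @ bar 3 tick 0 v(0, 2): E3/B3 P5 -> F3/C4 P5 similar
  -> R2 @ bar 3 tick 0 v(0, 1): E3/G3 m3 -> F3/C4 P5 similar
  -> R2 @ bar 3 tick 0 v(1, 2): G3/B3 M3 -> C4/C4 P1 similar
  -> R1 @ bar 4 tick 0 v(0, 2): F3/C4 P5 -> D3/A3 P5 similar
  -> R4 @ bar 4 tick 0 v(0, 1): D3/G3 P4 untreated
  -> R2 @ bar 5 tick 0 v(0, 2): D3/A3 P5 -> B3/B4 P8 similar
  -> R7 @ bar 5 tick 0 v(2,): A3->B4 leap 14st
  -> R8 @ bar 5 tick 0 v(0, 2): penult P8 not 3rd/6th
  -> R6 @ bar 6 tick 3 v(0, 2): closes on m3

(0, 0, R5, (0, 2))
(1, 0, R1, (0, 1))
(1, 0, R2, (0, 2))
(1, 0, R3, (1, 2))
(1, 0, R7, (2,))
(1, 1, R3, (1, 2))
(1, 2, R3, (1, 2))
(1, 3, R3, (1, 2))
(2, 0, R1, (0, 2))
(3, 0, R1, (0, 2))
(3, 0, R2, (0, 1))
(3, 0, R2, (1, 2))
(4, 0, R1, (0, 2))
(4, 0, R4, (0, 1))
(5, 0, R2, (0, 2))
(5, 0, R7, (2,))
(5, 0, R8, (0, 2))
(6, 3, R6, (0, 2))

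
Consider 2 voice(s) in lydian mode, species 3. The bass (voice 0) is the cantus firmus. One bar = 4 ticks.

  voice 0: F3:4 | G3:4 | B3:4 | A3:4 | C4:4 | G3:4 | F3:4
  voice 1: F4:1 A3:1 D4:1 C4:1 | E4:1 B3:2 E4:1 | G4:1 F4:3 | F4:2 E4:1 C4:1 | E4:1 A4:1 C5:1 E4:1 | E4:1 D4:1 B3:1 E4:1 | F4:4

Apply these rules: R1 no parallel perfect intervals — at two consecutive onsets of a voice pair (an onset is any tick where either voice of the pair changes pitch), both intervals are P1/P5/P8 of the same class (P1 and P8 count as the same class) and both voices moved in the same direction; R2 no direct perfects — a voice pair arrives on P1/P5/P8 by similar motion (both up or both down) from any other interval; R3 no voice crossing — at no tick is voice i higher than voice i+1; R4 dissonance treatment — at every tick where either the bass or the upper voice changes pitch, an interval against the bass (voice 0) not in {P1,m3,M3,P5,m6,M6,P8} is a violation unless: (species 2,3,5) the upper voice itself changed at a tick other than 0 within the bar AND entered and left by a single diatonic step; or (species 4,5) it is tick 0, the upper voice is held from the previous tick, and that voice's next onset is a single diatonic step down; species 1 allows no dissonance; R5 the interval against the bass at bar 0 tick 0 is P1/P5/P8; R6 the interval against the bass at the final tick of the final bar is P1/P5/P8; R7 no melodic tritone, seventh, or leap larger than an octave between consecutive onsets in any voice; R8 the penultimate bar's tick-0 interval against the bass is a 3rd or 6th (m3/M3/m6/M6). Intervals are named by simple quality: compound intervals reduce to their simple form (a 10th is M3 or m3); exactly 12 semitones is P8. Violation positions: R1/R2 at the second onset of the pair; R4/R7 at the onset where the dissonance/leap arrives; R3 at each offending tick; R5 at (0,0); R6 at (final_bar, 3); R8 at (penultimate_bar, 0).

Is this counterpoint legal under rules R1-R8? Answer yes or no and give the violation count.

bar 0: v0=F3 v1=F4 (P8)
bar 1: v0=G3 v1=E4 (M6)
bar 2: v0=B3 v1=G4 (m6)
bar 3: v0=A3 v1=F4 (m6)
bar 4: v0=C4 v1=E4 (M3)
bar 5: v0=G3 v1=E4 (M6)
bar 6: v0=F3 v1=F4 (P8)

Yes (0 violations)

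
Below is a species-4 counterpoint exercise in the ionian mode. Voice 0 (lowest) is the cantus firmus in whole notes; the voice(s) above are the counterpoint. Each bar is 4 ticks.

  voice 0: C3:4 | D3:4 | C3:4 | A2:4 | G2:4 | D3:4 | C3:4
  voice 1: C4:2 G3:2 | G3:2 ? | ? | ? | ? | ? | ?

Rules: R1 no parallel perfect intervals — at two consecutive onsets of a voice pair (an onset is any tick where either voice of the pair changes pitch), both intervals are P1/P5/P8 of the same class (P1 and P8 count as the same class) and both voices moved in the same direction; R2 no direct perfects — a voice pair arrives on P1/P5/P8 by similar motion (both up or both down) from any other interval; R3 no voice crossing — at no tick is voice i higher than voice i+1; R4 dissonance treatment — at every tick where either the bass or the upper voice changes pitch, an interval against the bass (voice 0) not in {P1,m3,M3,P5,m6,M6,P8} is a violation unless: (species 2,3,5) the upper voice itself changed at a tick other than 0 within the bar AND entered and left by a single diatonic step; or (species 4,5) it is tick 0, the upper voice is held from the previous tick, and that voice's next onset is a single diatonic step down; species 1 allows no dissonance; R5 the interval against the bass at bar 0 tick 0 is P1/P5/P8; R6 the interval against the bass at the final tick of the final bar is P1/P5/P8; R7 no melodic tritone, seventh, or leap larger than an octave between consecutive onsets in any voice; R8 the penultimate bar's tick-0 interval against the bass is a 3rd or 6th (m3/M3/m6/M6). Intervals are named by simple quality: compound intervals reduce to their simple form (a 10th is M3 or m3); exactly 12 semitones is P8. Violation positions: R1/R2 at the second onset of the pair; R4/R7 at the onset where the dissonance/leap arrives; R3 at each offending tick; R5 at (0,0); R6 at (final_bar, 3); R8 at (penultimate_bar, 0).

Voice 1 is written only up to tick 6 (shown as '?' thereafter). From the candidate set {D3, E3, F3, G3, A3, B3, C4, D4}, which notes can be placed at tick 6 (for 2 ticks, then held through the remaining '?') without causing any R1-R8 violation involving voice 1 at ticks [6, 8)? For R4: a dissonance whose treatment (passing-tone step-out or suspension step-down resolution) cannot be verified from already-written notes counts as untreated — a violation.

D3: legal
E3: violates R4
F3: legal
G3: legal
A3: legal
B3: legal
C4: violates R4
D4: legal

{A3, B3, D3, D4, F3, G3}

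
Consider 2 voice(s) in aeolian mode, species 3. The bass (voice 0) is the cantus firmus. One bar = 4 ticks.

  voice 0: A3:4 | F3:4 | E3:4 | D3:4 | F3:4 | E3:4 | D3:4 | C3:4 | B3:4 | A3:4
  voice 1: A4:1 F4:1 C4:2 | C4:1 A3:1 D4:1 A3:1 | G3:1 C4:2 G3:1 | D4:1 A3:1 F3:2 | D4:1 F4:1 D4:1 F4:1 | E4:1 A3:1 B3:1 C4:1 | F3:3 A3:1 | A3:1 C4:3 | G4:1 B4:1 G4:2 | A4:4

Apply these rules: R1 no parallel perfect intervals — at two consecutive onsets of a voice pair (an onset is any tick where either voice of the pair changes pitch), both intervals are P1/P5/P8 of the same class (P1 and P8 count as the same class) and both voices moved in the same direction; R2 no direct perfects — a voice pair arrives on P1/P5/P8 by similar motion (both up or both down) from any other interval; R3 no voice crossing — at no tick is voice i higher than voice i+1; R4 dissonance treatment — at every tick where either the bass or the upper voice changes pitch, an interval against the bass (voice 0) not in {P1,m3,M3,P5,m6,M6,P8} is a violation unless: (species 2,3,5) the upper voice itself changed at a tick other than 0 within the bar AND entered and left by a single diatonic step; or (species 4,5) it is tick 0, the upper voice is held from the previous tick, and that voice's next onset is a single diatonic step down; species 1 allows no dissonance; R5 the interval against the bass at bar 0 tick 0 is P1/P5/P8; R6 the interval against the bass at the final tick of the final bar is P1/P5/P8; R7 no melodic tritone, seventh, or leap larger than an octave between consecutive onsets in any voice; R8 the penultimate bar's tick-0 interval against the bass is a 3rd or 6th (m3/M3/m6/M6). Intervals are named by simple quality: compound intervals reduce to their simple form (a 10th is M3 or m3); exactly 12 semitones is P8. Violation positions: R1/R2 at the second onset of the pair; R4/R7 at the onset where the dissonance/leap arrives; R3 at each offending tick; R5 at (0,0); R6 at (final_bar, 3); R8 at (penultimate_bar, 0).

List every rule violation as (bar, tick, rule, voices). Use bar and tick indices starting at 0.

bar 0: v0=A3 v1=A4 downbeat P8
bar 1: v0=F3 v1=C4 downbeat P5
bar 2: v0=E3 v1=G3 downbeat m3
bar 3: v0=D3 v1=D4 downbeat P8
bar 4: v0=F3 v1=D4 downbeat M6
bar 5: v0=E3 v1=E4 downbeat P8
bar 6: v0=D3 v1=F3 downbeat m3
bar 7: v0=C3 v1=A3 downbeat M6
bar 8: v0=B3 v1=G4 downbeat m6
bar 9: v0=A3 v1=A4 downbeat P8
  -> R1 @ bar 5 tick 0 v(0, 1): F3/F4 P8 -> E3/E4 P8 similar
  -> R4 @ bar 5 tick 1 v(0, 1): E3/A3 P4 untreated
  -> R7 @ bar 8 tick 0 v(0,): C3->B3 leap 11st

(5, 0, R1, (0, 1))
(5, 1, R4, (0, 1))
(8, 0, R7, (0,))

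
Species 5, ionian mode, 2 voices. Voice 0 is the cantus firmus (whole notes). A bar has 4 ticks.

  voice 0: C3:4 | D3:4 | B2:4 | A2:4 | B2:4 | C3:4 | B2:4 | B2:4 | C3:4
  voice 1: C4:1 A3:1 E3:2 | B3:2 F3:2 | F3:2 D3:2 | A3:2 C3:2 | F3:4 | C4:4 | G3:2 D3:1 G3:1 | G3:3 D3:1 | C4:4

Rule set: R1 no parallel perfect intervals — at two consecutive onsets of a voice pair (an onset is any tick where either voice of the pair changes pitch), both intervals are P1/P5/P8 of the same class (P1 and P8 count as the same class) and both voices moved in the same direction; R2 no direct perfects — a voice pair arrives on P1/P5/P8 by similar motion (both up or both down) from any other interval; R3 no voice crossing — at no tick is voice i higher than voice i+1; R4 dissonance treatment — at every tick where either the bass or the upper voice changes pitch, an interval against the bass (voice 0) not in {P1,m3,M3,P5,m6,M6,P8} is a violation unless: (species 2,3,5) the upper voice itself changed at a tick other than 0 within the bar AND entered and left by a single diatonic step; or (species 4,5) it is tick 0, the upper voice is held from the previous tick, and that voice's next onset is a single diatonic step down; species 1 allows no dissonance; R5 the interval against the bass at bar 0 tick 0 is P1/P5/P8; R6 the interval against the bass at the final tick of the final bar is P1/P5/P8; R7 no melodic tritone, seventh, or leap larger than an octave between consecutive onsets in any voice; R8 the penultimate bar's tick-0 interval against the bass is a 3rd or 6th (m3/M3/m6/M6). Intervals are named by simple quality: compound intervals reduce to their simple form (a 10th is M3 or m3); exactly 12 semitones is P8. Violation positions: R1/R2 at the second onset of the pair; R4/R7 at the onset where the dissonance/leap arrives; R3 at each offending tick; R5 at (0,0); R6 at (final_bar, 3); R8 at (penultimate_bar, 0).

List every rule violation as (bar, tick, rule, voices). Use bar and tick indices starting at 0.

bar 0: v0=C3 v1=C4 downbeat P8
bar 1: v0=D3 v1=B3 downbeat M6
bar 2: v0=B2 v1=F3 downbeat TT
bar 3: v0=A2 v1=A3 downbeat P8
bar 4: v0=B2 v1=F3 downbeat TT
bar 5: v0=C3 v1=C4 downbeat P8
bar 6: v0=B2 v1=G3 downbeat m6
bar 7: v0=B2 v1=G3 downbeat m6
bar 8: v0=C3 v1=C4 downbeat P8
  -> R7 @ bar 1 tick 2 v(1,): B3->F3 leap 6st
  -> R4 @ bar 2 tick 0 v(0, 1): B2/F3 TT untreated
  -> R4 @ bar 4 tick 0 v(0, 1): B2/F3 TT untreated
  -> R2 @ bar 5 tick 0 v(0, 1): B2/F3 TT -> C3/C4 P8 similar
  -> R2 @ bar 8 tick 0 v(0, 1): B2/D3 m3 -> C3/C4 P8 similar
  -> R7 @ bar 8 tick 0 v(1,): D3->C4 leap 10st

(1, 2, R7, (1,))
(2, 0, R4, (0, 1))
(4, 0, R4, (0, 1))
(5, 0, R2, (0, 1))
(8, 0, R2, (0, 1))
(8, 0, R7, (1,))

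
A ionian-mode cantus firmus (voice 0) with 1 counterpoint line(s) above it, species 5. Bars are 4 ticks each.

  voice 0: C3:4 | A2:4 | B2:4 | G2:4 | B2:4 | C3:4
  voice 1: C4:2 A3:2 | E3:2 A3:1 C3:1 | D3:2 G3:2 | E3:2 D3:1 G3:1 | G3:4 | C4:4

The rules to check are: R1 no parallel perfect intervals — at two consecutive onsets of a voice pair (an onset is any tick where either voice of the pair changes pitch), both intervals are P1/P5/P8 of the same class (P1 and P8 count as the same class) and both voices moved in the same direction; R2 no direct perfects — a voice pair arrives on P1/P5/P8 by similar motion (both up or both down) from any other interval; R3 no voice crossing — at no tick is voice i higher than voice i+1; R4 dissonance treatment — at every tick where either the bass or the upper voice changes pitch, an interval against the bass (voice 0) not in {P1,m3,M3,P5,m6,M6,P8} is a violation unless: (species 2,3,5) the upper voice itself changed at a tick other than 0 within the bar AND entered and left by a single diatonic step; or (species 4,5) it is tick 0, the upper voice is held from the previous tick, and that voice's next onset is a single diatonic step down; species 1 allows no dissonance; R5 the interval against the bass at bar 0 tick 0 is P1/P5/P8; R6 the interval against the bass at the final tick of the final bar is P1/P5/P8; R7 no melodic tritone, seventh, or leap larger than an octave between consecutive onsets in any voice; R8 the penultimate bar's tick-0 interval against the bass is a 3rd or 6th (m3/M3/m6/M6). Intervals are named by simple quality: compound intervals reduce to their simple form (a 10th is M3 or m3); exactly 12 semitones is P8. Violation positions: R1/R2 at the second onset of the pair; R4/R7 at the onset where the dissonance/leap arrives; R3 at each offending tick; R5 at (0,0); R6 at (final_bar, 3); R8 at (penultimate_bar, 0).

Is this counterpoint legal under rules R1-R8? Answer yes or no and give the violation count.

bar 0: v0=C3 v1=C4 (P8)
bar 1: v0=A2 v1=E3 (P5)
bar 2: v0=B2 v1=D3 (m3)
bar 3: v0=G2 v1=E3 (M6)
bar 4: v0=B2 v1=G3 (m6)
bar 5: v0=C3 v1=C4 (P8)
  R2 @ bar1.0: C3/A3 M6 -> A2/E3 P5 similar
  R2 @ bar5.0: B2/G3 m6 -> C3/C4 P8 similar

No (2 violations)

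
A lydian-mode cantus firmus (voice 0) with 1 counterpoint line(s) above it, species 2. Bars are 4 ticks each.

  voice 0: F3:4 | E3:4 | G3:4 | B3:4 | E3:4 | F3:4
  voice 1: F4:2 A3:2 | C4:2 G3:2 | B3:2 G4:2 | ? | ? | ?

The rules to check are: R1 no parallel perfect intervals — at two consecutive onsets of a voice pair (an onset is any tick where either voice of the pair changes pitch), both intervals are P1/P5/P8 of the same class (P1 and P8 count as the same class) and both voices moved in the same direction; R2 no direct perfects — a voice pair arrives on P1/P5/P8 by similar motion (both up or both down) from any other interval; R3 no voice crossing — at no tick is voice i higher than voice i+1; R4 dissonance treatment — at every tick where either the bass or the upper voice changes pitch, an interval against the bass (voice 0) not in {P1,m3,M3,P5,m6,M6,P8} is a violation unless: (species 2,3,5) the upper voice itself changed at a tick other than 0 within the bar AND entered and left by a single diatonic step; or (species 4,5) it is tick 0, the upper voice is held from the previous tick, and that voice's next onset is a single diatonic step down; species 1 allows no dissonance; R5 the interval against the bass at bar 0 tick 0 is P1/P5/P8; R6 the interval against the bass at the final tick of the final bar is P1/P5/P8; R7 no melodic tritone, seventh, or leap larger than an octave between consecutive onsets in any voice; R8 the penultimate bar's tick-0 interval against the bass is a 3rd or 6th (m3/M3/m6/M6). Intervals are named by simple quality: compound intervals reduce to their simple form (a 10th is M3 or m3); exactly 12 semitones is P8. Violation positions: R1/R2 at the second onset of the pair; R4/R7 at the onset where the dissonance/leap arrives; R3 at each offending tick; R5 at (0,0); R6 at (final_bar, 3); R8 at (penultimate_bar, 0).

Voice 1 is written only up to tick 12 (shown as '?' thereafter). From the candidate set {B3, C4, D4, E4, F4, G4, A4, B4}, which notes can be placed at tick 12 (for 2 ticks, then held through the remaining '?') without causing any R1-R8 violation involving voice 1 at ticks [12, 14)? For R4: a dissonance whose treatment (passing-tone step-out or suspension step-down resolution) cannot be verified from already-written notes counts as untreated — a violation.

{B3, D4, G4}

B3: legal
C4: violates R4
D4: legal
E4: violates R4
F4: violates R4
G4: legal
A4: violates R4
B4: violates R1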